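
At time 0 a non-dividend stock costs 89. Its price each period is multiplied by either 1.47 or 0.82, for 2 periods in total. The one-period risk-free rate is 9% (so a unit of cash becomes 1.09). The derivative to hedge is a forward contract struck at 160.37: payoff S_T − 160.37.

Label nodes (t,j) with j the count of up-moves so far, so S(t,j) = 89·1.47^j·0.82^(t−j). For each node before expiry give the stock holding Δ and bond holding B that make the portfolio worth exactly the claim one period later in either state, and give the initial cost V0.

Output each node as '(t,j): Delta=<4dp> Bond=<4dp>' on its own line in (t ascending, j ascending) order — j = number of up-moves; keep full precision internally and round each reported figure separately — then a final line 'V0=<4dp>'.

The replicating-portfolio and risk-neutral prices coincide; use p* = (1.09−0.82)/(1.47−0.82) = 0.4154 for the latter.
At expiry t=2: V(2,0)=-100.5264, V(2,1)=-53.0894, V(2,2)=31.9501
Node (1,0) S=72.9800: V=(p*·-53.0894+(1−p*)·-100.5264)/1.09=-74.1484; Δ=(-53.0894−-100.5264)/(107.2806−59.8436)=1.0000; B=V−Δ·S=-147.1284
Node (1,1) S=130.8300: V=(p*·31.9501+(1−p*)·-53.0894)/1.09=-16.2984; Δ=(31.9501−-53.0894)/(192.3201−107.2806)=1.0000; B=V−Δ·S=-147.1284
Node (0,0) S=89.0000: V=(p*·-16.2984+(1−p*)·-74.1484)/1.09=-45.9802; Δ=(-16.2984−-74.1484)/(130.8300−72.9800)=1.0000; B=V−Δ·S=-134.9802
Check: Δ(0,0)·S0 + B(0,0) = -45.9802 = V0.

(0,0): Delta=1.0000 Bond=-134.9802
(1,0): Delta=1.0000 Bond=-147.1284
(1,1): Delta=1.0000 Bond=-147.1284
V0=-45.9802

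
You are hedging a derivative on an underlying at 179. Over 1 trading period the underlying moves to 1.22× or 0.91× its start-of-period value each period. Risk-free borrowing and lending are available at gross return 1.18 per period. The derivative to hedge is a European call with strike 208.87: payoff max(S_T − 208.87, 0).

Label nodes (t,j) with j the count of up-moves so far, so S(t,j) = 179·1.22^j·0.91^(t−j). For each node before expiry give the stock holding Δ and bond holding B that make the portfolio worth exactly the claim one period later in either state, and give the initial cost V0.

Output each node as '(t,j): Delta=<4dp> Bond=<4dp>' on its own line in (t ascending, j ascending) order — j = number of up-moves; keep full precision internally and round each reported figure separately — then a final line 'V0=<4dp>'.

Since d<R<u, set p* = (R−d)/(u−d) = 0.8710; price each node as the discounted p*-expectation of its children.
Terminal values V(1,·): V(1,0)=0.0000, V(1,1)=9.5100
(0,0): S=179.0000. Δ = (V_up−V_dn)/(S_up−S_dn) = (9.5100−0.0000)/(218.3800−162.8900) = 0.1714. V = [p*·9.5100 + (1−p*)·0.0000]/1.18 = 7.0194. B = V − Δ·S = -23.6580.
Self-financing check: at every node Δ·S+B equals the discounted successor values.

(0,0): Delta=0.1714 Bond=-23.6580
V0=7.0194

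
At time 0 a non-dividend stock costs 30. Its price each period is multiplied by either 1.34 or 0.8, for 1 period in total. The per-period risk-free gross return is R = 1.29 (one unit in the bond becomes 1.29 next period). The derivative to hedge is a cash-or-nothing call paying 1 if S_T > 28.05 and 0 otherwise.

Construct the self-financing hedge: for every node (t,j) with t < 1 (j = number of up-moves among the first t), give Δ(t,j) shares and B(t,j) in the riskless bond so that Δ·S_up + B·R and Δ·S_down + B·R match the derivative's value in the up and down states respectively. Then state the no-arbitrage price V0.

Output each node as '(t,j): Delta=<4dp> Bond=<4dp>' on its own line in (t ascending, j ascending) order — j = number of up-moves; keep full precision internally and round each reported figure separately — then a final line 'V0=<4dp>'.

(0,0): Delta=0.0617 Bond=-1.1484
V0=0.7034

No-arbitrage ⇒ martingale measure with p* = (R−d)/(u−d) = 0.9074.
At expiry t=1: V(1,0)=0.0000, V(1,1)=1.0000
Node (0,0) S=30.0000: V=(p*·1.0000+(1−p*)·0.0000)/1.29=0.7034; Δ=(1.0000−0.0000)/(40.2000−24.0000)=0.0617; B=V−Δ·S=-1.1484
Self-financing check: at every node Δ·S+B equals the discounted successor values.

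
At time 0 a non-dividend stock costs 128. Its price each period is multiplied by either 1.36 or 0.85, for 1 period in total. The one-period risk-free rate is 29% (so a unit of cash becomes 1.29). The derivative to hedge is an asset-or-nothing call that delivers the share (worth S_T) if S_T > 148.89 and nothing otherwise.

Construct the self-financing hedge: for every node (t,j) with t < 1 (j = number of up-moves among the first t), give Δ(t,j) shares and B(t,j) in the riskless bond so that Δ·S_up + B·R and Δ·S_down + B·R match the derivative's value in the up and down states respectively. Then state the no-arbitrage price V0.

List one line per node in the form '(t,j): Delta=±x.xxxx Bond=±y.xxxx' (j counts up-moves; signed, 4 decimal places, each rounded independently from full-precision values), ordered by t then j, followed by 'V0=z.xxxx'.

(0,0): Delta=2.6667 Bond=-224.9096
V0=116.4238

Risk-neutral probability p* = (R−d)/(u−d) = (1.29−0.85)/(1.36−0.85) = 0.8627.
Payoff layer (t=1): V(1,0)=0.0000, V(1,1)=174.0800
Node (0,0) S=128.0000: V=(p*·174.0800+(1−p*)·0.0000)/1.29=116.4238; Δ=(174.0800−0.0000)/(174.0800−108.8000)=2.6667; B=V−Δ·S=-224.9096
The time-0 hedge costs 116.4238, which is the no-arbitrage price.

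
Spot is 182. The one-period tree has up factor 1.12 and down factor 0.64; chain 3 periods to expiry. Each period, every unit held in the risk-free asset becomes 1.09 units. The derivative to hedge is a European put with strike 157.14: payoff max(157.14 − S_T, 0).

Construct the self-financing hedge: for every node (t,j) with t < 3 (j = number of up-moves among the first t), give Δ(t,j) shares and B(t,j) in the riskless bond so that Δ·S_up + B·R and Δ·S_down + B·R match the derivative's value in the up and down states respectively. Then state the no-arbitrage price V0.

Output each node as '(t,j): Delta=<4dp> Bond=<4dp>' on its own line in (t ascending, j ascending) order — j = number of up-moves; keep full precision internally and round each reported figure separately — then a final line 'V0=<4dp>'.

(0,0): Delta=-0.1654 Bond=32.1565
(1,0): Delta=-1.0000 Bond=132.2616
(1,1): Delta=-0.1336 Bond=28.5699
(2,0): Delta=-1.0000 Bond=144.1651
(2,1): Delta=-1.0000 Bond=144.1651
(2,2): Delta=-0.1006 Bond=23.6062
V0=2.0487

Under the risk-neutral measure, an up-move has probability p* = (R−d)/(u−d) = 0.9375 and values discount at R = 1.09.
At expiry t=3: V(3,0)=109.4298, V(3,1)=73.6471, V(3,2)=11.0275, V(3,3)=0.0000
(2,0): S=74.5472. Δ = (V_up−V_dn)/(S_up−S_dn) = (73.6471−109.4298)/(83.4929−47.7102) = -1.0000. V = [p*·73.6471 + (1−p*)·109.4298]/1.09 = 69.6179. B = V − Δ·S = 144.1651.
(2,1): S=130.4576. Δ = (V_up−V_dn)/(S_up−S_dn) = (11.0275−73.6471)/(146.1125−83.4929) = -1.0000. V = [p*·11.0275 + (1−p*)·73.6471]/1.09 = 13.7075. B = V − Δ·S = 144.1651.
(2,2): S=228.3008. Δ = (V_up−V_dn)/(S_up−S_dn) = (0.0000−11.0275)/(255.6969−146.1125) = -0.1006. V = [p*·0.0000 + (1−p*)·11.0275]/1.09 = 0.6323. B = V − Δ·S = 23.6062.
(1,0): S=116.4800. Δ = (V_up−V_dn)/(S_up−S_dn) = (13.7075−69.6179)/(130.4576−74.5472) = -1.0000. V = [p*·13.7075 + (1−p*)·69.6179]/1.09 = 15.7816. B = V − Δ·S = 132.2616.
(1,1): S=203.8400. Δ = (V_up−V_dn)/(S_up−S_dn) = (0.6323−13.7075)/(228.3008−130.4576) = -0.1336. V = [p*·0.6323 + (1−p*)·13.7075]/1.09 = 1.3298. B = V − Δ·S = 28.5699.
(0,0): S=182.0000. Δ = (V_up−V_dn)/(S_up−S_dn) = (1.3298−15.7816)/(203.8400−116.4800) = -0.1654. V = [p*·1.3298 + (1−p*)·15.7816]/1.09 = 2.0487. B = V − Δ·S = 32.1565.
Self-financing check: at every node Δ·S+B equals the discounted successor values.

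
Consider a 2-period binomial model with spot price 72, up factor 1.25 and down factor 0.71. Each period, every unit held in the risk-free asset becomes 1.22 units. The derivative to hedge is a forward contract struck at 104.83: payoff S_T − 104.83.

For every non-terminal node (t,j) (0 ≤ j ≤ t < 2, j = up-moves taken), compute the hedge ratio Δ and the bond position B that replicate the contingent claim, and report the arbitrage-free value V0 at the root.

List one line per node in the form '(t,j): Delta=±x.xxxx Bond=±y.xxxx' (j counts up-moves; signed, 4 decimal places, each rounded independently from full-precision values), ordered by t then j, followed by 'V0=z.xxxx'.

The replicating-portfolio and risk-neutral prices coincide; use p* = (1.22−0.71)/(1.25−0.71) = 0.9444 for the latter.
At expiry t=2: V(2,0)=-68.5348, V(2,1)=-40.9300, V(2,2)=7.6700
  t=1,j=0: stock 51.1200 → up 63.9000 (V=-40.9300), down 36.2952 (V=-68.5348). Price -34.8062; hedge Δ=1.0000, bond B=-85.9262.
  t=1,j=1: stock 90.0000 → up 112.5000 (V=7.6700), down 63.9000 (V=-40.9300). Price 4.0738; hedge Δ=1.0000, bond B=-85.9262.
  t=0,j=0: stock 72.0000 → up 90.0000 (V=4.0738), down 51.1200 (V=-34.8062). Price 1.5687; hedge Δ=1.0000, bond B=-70.4313.
The time-0 hedge costs 1.5687, which is the no-arbitrage price.

(0,0): Delta=1.0000 Bond=-70.4313
(1,0): Delta=1.0000 Bond=-85.9262
(1,1): Delta=1.0000 Bond=-85.9262
V0=1.5687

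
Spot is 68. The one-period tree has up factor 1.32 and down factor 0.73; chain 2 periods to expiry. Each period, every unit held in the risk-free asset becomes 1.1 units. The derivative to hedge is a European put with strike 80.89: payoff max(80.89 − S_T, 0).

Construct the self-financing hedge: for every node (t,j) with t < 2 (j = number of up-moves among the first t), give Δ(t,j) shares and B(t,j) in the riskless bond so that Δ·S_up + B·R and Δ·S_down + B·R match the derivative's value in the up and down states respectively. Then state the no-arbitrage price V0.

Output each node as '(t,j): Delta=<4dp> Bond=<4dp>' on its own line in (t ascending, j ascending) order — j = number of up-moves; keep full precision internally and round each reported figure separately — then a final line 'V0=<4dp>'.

Under the risk-neutral measure, an up-move has probability p* = (R−d)/(u−d) = 0.6271 and values discount at R = 1.1.
Terminal values V(2,·): V(2,0)=44.6528, V(2,1)=15.3652, V(2,2)=0.0000
(1,0): S=49.6400. Δ = (V_up−V_dn)/(S_up−S_dn) = (15.3652−44.6528)/(65.5248−36.2372) = -1.0000. V = [p*·15.3652 + (1−p*)·44.6528]/1.1 = 23.8964. B = V − Δ·S = 73.5364.
(1,1): S=89.7600. Δ = (V_up−V_dn)/(S_up−S_dn) = (0.0000−15.3652)/(118.4832−65.5248) = -0.2901. V = [p*·0.0000 + (1−p*)·15.3652]/1.1 = 5.2085. B = V − Δ·S = 31.2513.
(0,0): S=68.0000. Δ = (V_up−V_dn)/(S_up−S_dn) = (5.2085−23.8964)/(89.7600−49.6400) = -0.4658. V = [p*·5.2085 + (1−p*)·23.8964]/1.1 = 11.0699. B = V − Δ·S = 42.7442.
Each (Δ,B) replicates both successor values, so the strategy is self-financing and V0 is arbitrage-free.

(0,0): Delta=-0.4658 Bond=42.7442
(1,0): Delta=-1.0000 Bond=73.5364
(1,1): Delta=-0.2901 Bond=31.2513
V0=11.0699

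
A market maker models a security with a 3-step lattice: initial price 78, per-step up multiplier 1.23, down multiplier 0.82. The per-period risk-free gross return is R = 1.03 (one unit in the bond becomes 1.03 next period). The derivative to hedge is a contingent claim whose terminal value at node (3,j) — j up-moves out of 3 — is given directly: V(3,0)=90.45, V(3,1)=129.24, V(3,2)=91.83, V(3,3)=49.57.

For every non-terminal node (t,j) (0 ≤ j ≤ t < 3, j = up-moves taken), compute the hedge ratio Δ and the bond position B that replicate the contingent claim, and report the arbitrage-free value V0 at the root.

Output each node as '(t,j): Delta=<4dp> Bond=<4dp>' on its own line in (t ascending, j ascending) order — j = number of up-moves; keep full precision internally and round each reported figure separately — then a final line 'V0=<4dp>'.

(0,0): Delta=-0.6057 Bond=138.4574
(1,0): Delta=-0.0089 Bond=104.4364
(1,1): Delta=-0.9847 Bond=178.9679
(2,0): Delta=1.8039 Bond=12.4951
(2,1): Delta=-1.1598 Bond=198.1165
(2,2): Delta=-0.8735 Bond=171.2136
V0=91.2119

Under the risk-neutral measure, an up-move has probability p* = (R−d)/(u−d) = 0.5122 and values discount at R = 1.03.
At expiry t=3: V(3,0)=90.4500, V(3,1)=129.2400, V(3,2)=91.8300, V(3,3)=49.5700
(2,0): S=52.4472. Δ = (V_up−V_dn)/(S_up−S_dn) = (129.2400−90.4500)/(64.5101−43.0067) = 1.8039. V = [p*·129.2400 + (1−p*)·90.4500]/1.03 = 107.1049. B = V − Δ·S = 12.4951.
(2,1): S=78.6708. Δ = (V_up−V_dn)/(S_up−S_dn) = (91.8300−129.2400)/(96.7651−64.5101) = -1.1598. V = [p*·91.8300 + (1−p*)·129.2400]/1.03 = 106.8726. B = V − Δ·S = 198.1165.
(2,2): S=118.0062. Δ = (V_up−V_dn)/(S_up−S_dn) = (49.5700−91.8300)/(145.1476−96.7651) = -0.8735. V = [p*·49.5700 + (1−p*)·91.8300]/1.03 = 68.1404. B = V − Δ·S = 171.2136.
(1,0): S=63.9600. Δ = (V_up−V_dn)/(S_up−S_dn) = (106.8726−107.1049)/(78.6708−52.4472) = -0.0089. V = [p*·106.8726 + (1−p*)·107.1049]/1.03 = 103.8698. B = V − Δ·S = 104.4364.
(1,1): S=95.9400. Δ = (V_up−V_dn)/(S_up−S_dn) = (68.1404−106.8726)/(118.0062−78.6708) = -0.9847. V = [p*·68.1404 + (1−p*)·106.8726]/1.03 = 84.4992. B = V − Δ·S = 178.9679.
(0,0): S=78.0000. Δ = (V_up−V_dn)/(S_up−S_dn) = (84.4992−103.8698)/(95.9400−63.9600) = -0.6057. V = [p*·84.4992 + (1−p*)·103.8698]/1.03 = 91.2119. B = V − Δ·S = 138.4574.
Self-financing check: at every node Δ·S+B equals the discounted successor values.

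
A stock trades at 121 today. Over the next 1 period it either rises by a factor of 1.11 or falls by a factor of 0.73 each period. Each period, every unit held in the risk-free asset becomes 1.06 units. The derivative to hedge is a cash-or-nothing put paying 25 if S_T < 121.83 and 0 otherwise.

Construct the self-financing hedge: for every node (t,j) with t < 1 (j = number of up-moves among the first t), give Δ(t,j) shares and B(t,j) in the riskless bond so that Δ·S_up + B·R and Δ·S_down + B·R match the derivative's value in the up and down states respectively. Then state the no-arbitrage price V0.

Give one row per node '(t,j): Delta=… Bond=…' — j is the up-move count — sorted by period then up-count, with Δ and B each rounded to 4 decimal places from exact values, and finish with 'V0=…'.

(0,0): Delta=-0.5437 Bond=68.8928
V0=3.1033

The replicating-portfolio and risk-neutral prices coincide; use p* = (1.06−0.73)/(1.11−0.73) = 0.8684 for the latter.
At expiry t=1: V(1,0)=25.0000, V(1,1)=0.0000
  t=0,j=0: stock 121.0000 → up 134.3100 (V=0.0000), down 88.3300 (V=25.0000). Price 3.1033; hedge Δ=-0.5437, bond B=68.8928.
Check: Δ(0,0)·S0 + B(0,0) = 3.1033 = V0.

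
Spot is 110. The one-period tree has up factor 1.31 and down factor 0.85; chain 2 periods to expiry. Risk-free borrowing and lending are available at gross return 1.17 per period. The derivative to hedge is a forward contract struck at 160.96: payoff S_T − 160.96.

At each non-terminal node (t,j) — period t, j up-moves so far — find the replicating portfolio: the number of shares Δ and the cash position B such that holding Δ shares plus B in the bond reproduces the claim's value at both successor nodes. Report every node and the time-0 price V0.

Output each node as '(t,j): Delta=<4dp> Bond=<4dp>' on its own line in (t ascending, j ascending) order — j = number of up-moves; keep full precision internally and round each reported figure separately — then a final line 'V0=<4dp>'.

(0,0): Delta=1.0000 Bond=-117.5835
(1,0): Delta=1.0000 Bond=-137.5726
(1,1): Delta=1.0000 Bond=-137.5726
V0=-7.5835

Since d<R<u, set p* = (R−d)/(u−d) = 0.6957; price each node as the discounted p*-expectation of its children.
Payoff layer (t=2): V(2,0)=-81.4850, V(2,1)=-38.4750, V(2,2)=27.8110
Node (1,0) S=93.5000: V=(p*·-38.4750+(1−p*)·-81.4850)/1.17=-44.0726; Δ=(-38.4750−-81.4850)/(122.4850−79.4750)=1.0000; B=V−Δ·S=-137.5726
Node (1,1) S=144.1000: V=(p*·27.8110+(1−p*)·-38.4750)/1.17=6.5274; Δ=(27.8110−-38.4750)/(188.7710−122.4850)=1.0000; B=V−Δ·S=-137.5726
Node (0,0) S=110.0000: V=(p*·6.5274+(1−p*)·-44.0726)/1.17=-7.5835; Δ=(6.5274−-44.0726)/(144.1000−93.5000)=1.0000; B=V−Δ·S=-117.5835
Self-financing check: at every node Δ·S+B equals the discounted successor values.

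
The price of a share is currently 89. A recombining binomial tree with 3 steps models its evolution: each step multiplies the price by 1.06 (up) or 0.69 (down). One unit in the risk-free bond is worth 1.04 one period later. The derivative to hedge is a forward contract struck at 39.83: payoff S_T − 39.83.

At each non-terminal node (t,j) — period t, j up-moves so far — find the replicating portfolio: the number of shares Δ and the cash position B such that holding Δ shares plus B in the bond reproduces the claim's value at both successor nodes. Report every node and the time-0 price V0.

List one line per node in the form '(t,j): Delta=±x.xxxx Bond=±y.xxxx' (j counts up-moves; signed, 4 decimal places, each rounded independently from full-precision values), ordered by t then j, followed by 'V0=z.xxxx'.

(0,0): Delta=1.0000 Bond=-35.4087
(1,0): Delta=1.0000 Bond=-36.8251
(1,1): Delta=1.0000 Bond=-36.8251
(2,0): Delta=1.0000 Bond=-38.2981
(2,1): Delta=1.0000 Bond=-38.2981
(2,2): Delta=1.0000 Bond=-38.2981
V0=53.5913

The replicating-portfolio and risk-neutral prices coincide; use p* = (1.04−0.69)/(1.06−0.69) = 0.9459 for the latter.
Terminal values V(3,·): V(3,0)=-10.5927, V(3,1)=5.0853, V(3,2)=29.1703, V(3,3)=66.1704
Node (2,0) S=42.3729: V=(p*·5.0853+(1−p*)·-10.5927)/1.04=4.0748; Δ=(5.0853−-10.5927)/(44.9153−29.2373)=1.0000; B=V−Δ·S=-38.2981
Node (2,1) S=65.0946: V=(p*·29.1703+(1−p*)·5.0853)/1.04=26.7965; Δ=(29.1703−5.0853)/(69.0003−44.9153)=1.0000; B=V−Δ·S=-38.2981
Node (2,2) S=100.0004: V=(p*·66.1704+(1−p*)·29.1703)/1.04=61.7023; Δ=(66.1704−29.1703)/(106.0004−69.0003)=1.0000; B=V−Δ·S=-38.2981
Node (1,0) S=61.4100: V=(p*·26.7965+(1−p*)·4.0748)/1.04=24.5849; Δ=(26.7965−4.0748)/(65.0946−42.3729)=1.0000; B=V−Δ·S=-36.8251
Node (1,1) S=94.3400: V=(p*·61.7023+(1−p*)·26.7965)/1.04=57.5149; Δ=(61.7023−26.7965)/(100.0004−65.0946)=1.0000; B=V−Δ·S=-36.8251
Node (0,0) S=89.0000: V=(p*·57.5149+(1−p*)·24.5849)/1.04=53.5913; Δ=(57.5149−24.5849)/(94.3400−61.4100)=1.0000; B=V−Δ·S=-35.4087
Each (Δ,B) replicates both successor values, so the strategy is self-financing and V0 is arbitrage-free.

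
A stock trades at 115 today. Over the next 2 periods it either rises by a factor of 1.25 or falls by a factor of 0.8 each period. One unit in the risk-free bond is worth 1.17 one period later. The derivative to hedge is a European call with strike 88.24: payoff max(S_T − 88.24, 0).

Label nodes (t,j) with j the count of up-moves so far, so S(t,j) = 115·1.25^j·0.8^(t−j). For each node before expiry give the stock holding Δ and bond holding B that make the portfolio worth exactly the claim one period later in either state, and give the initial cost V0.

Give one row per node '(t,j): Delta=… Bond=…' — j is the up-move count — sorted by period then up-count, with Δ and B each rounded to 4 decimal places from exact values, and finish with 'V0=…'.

Risk-neutral probability p* = (R−d)/(u−d) = (1.17−0.8)/(1.25−0.8) = 0.8222.
Terminal values V(2,·): V(2,0)=0.0000, V(2,1)=26.7600, V(2,2)=91.4475
  t=1,j=0: stock 92.0000 → up 115.0000 (V=26.7600), down 73.6000 (V=0.0000). Price 18.8057; hedge Δ=0.6464, bond B=-40.6610.
  t=1,j=1: stock 143.7500 → up 179.6875 (V=91.4475), down 115.0000 (V=26.7600). Price 68.3312; hedge Δ=1.0000, bond B=-75.4188.
  t=0,j=0: stock 115.0000 → up 143.7500 (V=68.3312), down 92.0000 (V=18.8057). Price 50.8775; hedge Δ=0.9570, bond B=-59.1792.
Root portfolio cost Δ·115+B reproduces V0=50.8775.

(0,0): Delta=0.9570 Bond=-59.1792
(1,0): Delta=0.6464 Bond=-40.6610
(1,1): Delta=1.0000 Bond=-75.4188
V0=50.8775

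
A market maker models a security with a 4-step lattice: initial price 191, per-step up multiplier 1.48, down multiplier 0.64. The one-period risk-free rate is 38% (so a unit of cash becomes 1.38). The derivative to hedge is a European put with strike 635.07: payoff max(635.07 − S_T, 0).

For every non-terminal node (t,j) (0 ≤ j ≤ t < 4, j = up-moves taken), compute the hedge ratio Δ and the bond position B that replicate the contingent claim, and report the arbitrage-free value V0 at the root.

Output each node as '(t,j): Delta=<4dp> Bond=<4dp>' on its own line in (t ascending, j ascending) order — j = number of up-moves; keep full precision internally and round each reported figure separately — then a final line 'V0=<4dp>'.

(0,0): Delta=-0.5439 Bond=134.7021
(1,0): Delta=-1.0000 Bond=241.6486
(1,1): Delta=-0.5172 Bond=178.3538
(2,0): Delta=-1.0000 Bond=333.4751
(2,1): Delta=-1.0000 Bond=333.4751
(2,2): Delta=-0.4890 Bond=234.3245
(3,0): Delta=-1.0000 Bond=460.1957
(3,1): Delta=-1.0000 Bond=460.1957
(3,2): Delta=-1.0000 Bond=460.1957
(3,3): Delta=-0.4591 Bond=304.8776
V0=30.8267

No-arbitrage ⇒ martingale measure with p* = (R−d)/(u−d) = 0.8810.
Terminal payoffs: V(4,0)=603.0255, V(4,1)=560.9671, V(4,2)=463.7071, V(4,3)=238.7933, V(4,4)=0.0000
  t=3,j=0: stock 50.0695 → up 74.1029 (V=560.9671), down 32.0445 (V=603.0255). Price 410.1261; hedge Δ=-1.0000, bond B=460.1957.
  t=3,j=1: stock 115.7857 → up 171.3629 (V=463.7071), down 74.1029 (V=560.9671). Price 344.4099; hedge Δ=-1.0000, bond B=460.1957.
  t=3,j=2: stock 267.7545 → up 396.2767 (V=238.7933), down 171.3629 (V=463.7071). Price 192.4412; hedge Δ=-1.0000, bond B=460.1957.
  t=3,j=3: stock 619.1823 → up 916.3898 (V=0.0000), down 396.2767 (V=238.7933). Price 20.5998; hedge Δ=-0.4591, bond B=304.8776.
  t=2,j=0: stock 78.2336 → up 115.7857 (V=344.4099), down 50.0695 (V=410.1261). Price 255.2415; hedge Δ=-1.0000, bond B=333.4751.
  t=2,j=1: stock 180.9152 → up 267.7545 (V=192.4412), down 115.7857 (V=344.4099). Price 152.5599; hedge Δ=-1.0000, bond B=333.4751.
  t=2,j=2: stock 418.3664 → up 619.1823 (V=20.5998), down 267.7545 (V=192.4412). Price 29.7516; hedge Δ=-0.4890, bond B=234.3245.
  t=1,j=0: stock 122.2400 → up 180.9152 (V=152.5599), down 78.2336 (V=255.2415). Price 119.4086; hedge Δ=-1.0000, bond B=241.6486.
  t=1,j=1: stock 282.6800 → up 418.3664 (V=29.7516), down 180.9152 (V=152.5599). Price 32.1533; hedge Δ=-0.5172, bond B=178.3538.
  t=0,j=0: stock 191.0000 → up 282.6800 (V=32.1533), down 122.2400 (V=119.4086). Price 30.8267; hedge Δ=-0.5439, bond B=134.7021.
Each (Δ,B) replicates both successor values, so the strategy is self-financing and V0 is arbitrage-free.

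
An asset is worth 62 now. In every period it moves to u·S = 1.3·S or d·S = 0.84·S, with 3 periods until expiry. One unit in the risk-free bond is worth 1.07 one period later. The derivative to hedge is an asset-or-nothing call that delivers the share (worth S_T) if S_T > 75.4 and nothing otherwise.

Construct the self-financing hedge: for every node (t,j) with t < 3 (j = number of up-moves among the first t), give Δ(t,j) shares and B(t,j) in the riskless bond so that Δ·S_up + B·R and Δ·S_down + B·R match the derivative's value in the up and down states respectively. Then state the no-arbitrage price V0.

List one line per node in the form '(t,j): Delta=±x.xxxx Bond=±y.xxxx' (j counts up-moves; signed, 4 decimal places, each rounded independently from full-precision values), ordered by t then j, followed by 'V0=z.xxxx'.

Since d<R<u, set p* = (R−d)/(u−d) = 0.5000; price each node as the discounted p*-expectation of its children.
Payoff layer (t=3): V(3,0)=0.0000, V(3,1)=0.0000, V(3,2)=88.0152, V(3,3)=136.2140
(2,0): S=43.7472. Δ = (V_up−V_dn)/(S_up−S_dn) = (0.0000−0.0000)/(56.8714−36.7476) = 0.0000. V = [p*·0.0000 + (1−p*)·0.0000]/1.07 = 0.0000. B = V − Δ·S = 0.0000.
(2,1): S=67.7040. Δ = (V_up−V_dn)/(S_up−S_dn) = (88.0152−0.0000)/(88.0152−56.8714) = 2.8261. V = [p*·88.0152 + (1−p*)·0.0000]/1.07 = 41.1286. B = V − Δ·S = -150.2088.
(2,2): S=104.7800. Δ = (V_up−V_dn)/(S_up−S_dn) = (136.2140−88.0152)/(136.2140−88.0152) = 1.0000. V = [p*·136.2140 + (1−p*)·88.0152]/1.07 = 104.7800. B = V − Δ·S = 0.0000.
(1,0): S=52.0800. Δ = (V_up−V_dn)/(S_up−S_dn) = (41.1286−0.0000)/(67.7040−43.7472) = 1.7168. V = [p*·41.1286 + (1−p*)·0.0000]/1.07 = 19.2190. B = V − Δ·S = -70.1910.
(1,1): S=80.6000. Δ = (V_up−V_dn)/(S_up−S_dn) = (104.7800−41.1286)/(104.7800−67.7040) = 1.7168. V = [p*·104.7800 + (1−p*)·41.1286]/1.07 = 68.1816. B = V − Δ·S = -70.1910.
(0,0): S=62.0000. Δ = (V_up−V_dn)/(S_up−S_dn) = (68.1816−19.2190)/(80.6000−52.0800) = 1.7168. V = [p*·68.1816 + (1−p*)·19.2190]/1.07 = 40.8414. B = V − Δ·S = -65.5991.
Each (Δ,B) replicates both successor values, so the strategy is self-financing and V0 is arbitrage-free.

(0,0): Delta=1.7168 Bond=-65.5991
(1,0): Delta=1.7168 Bond=-70.1910
(1,1): Delta=1.7168 Bond=-70.1910
(2,0): Delta=0.0000 Bond=0.0000
(2,1): Delta=2.8261 Bond=-150.2088
(2,2): Delta=1.0000 Bond=0.0000
V0=40.8414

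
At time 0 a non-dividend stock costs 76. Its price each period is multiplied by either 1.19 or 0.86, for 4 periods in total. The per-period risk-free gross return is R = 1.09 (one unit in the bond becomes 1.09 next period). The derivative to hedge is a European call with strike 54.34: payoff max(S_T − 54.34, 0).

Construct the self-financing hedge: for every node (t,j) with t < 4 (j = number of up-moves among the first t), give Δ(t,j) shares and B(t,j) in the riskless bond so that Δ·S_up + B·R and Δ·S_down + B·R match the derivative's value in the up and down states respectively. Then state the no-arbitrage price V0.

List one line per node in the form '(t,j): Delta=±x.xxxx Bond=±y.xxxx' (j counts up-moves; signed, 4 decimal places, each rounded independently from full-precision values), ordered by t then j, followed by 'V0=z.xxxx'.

No-arbitrage ⇒ martingale measure with p* = (R−d)/(u−d) = 0.6970.
Terminal payoffs: V(4,0)=0.0000, V(4,1)=3.1849, V(4,2)=25.2584, V(4,3)=55.8020, V(4,4)=98.0658
(3,0): S=48.3403. Δ = (V_up−V_dn)/(S_up−S_dn) = (3.1849−0.0000)/(57.5249−41.5726) = 0.1997. V = [p*·3.1849 + (1−p*)·0.0000]/1.09 = 2.0365. B = V − Δ·S = -7.6147.
(3,1): S=66.8894. Δ = (V_up−V_dn)/(S_up−S_dn) = (25.2584−3.1849)/(79.5984−57.5249) = 1.0000. V = [p*·25.2584 + (1−p*)·3.1849]/1.09 = 17.0362. B = V − Δ·S = -49.8532.
(3,2): S=92.5563. Δ = (V_up−V_dn)/(S_up−S_dn) = (55.8020−25.2584)/(110.1420−79.5984) = 1.0000. V = [p*·55.8020 + (1−p*)·25.2584]/1.09 = 42.7031. B = V − Δ·S = -49.8532.
(3,3): S=128.0721. Δ = (V_up−V_dn)/(S_up−S_dn) = (98.0658−55.8020)/(152.4058−110.1420) = 1.0000. V = [p*·98.0658 + (1−p*)·55.8020]/1.09 = 78.2189. B = V − Δ·S = -49.8532.
(2,0): S=56.2096. Δ = (V_up−V_dn)/(S_up−S_dn) = (17.0362−2.0365)/(66.8894−48.3403) = 0.8086. V = [p*·17.0362 + (1−p*)·2.0365]/1.09 = 11.4595. B = V − Δ·S = -33.9942.
(2,1): S=77.7784. Δ = (V_up−V_dn)/(S_up−S_dn) = (42.7031−17.0362)/(92.5563−66.8894) = 1.0000. V = [p*·42.7031 + (1−p*)·17.0362]/1.09 = 32.0415. B = V − Δ·S = -45.7369.
(2,2): S=107.6236. Δ = (V_up−V_dn)/(S_up−S_dn) = (78.2189−42.7031)/(128.0721−92.5563) = 1.0000. V = [p*·78.2189 + (1−p*)·42.7031]/1.09 = 61.8867. B = V − Δ·S = -45.7369.
(1,0): S=65.3600. Δ = (V_up−V_dn)/(S_up−S_dn) = (32.0415−11.4595)/(77.7784−56.2096) = 0.9542. V = [p*·32.0415 + (1−p*)·11.4595]/1.09 = 23.6739. B = V − Δ·S = -38.6959.
(1,1): S=90.4400. Δ = (V_up−V_dn)/(S_up−S_dn) = (61.8867−32.0415)/(107.6236−77.7784) = 1.0000. V = [p*·61.8867 + (1−p*)·32.0415]/1.09 = 48.4795. B = V − Δ·S = -41.9605.
(0,0): S=76.0000. Δ = (V_up−V_dn)/(S_up−S_dn) = (48.4795−23.6739)/(90.4400−65.3600) = 0.9891. V = [p*·48.4795 + (1−p*)·23.6739]/1.09 = 37.5804. B = V − Δ·S = -37.5882.
Check: Δ(0,0)·S0 + B(0,0) = 37.5804 = V0.

(0,0): Delta=0.9891 Bond=-37.5882
(1,0): Delta=0.9542 Bond=-38.6959
(1,1): Delta=1.0000 Bond=-41.9605
(2,0): Delta=0.8086 Bond=-33.9942
(2,1): Delta=1.0000 Bond=-45.7369
(2,2): Delta=1.0000 Bond=-45.7369
(3,0): Delta=0.1997 Bond=-7.6147
(3,1): Delta=1.0000 Bond=-49.8532
(3,2): Delta=1.0000 Bond=-49.8532
(3,3): Delta=1.0000 Bond=-49.8532
V0=37.5804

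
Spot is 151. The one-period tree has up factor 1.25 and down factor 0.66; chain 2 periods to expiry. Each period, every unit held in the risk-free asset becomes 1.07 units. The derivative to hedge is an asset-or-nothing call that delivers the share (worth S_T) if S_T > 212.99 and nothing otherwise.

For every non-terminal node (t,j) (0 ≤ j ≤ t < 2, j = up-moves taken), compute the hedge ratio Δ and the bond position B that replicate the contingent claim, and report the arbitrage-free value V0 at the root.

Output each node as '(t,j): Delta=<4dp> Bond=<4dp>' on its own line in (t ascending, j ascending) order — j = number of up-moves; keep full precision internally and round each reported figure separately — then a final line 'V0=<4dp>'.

(0,0): Delta=1.7200 Bond=-160.1966
(1,0): Delta=0.0000 Bond=0.0000
(1,1): Delta=2.1186 Bond=-246.6636
V0=99.5160

Since d<R<u, set p* = (R−d)/(u−d) = 0.6949; price each node as the discounted p*-expectation of its children.
Terminal payoffs: V(2,0)=0.0000, V(2,1)=0.0000, V(2,2)=235.9375
  t=1,j=0: stock 99.6600 → up 124.5750 (V=0.0000), down 65.7756 (V=0.0000). Price 0.0000; hedge Δ=0.0000, bond B=0.0000.
  t=1,j=1: stock 188.7500 → up 235.9375 (V=235.9375), down 124.5750 (V=0.0000). Price 153.2304; hedge Δ=2.1186, bond B=-246.6636.
  t=0,j=0: stock 151.0000 → up 188.7500 (V=153.2304), down 99.6600 (V=0.0000). Price 99.5160; hedge Δ=1.7200, bond B=-160.1966.
Check: Δ(0,0)·S0 + B(0,0) = 99.5160 = V0.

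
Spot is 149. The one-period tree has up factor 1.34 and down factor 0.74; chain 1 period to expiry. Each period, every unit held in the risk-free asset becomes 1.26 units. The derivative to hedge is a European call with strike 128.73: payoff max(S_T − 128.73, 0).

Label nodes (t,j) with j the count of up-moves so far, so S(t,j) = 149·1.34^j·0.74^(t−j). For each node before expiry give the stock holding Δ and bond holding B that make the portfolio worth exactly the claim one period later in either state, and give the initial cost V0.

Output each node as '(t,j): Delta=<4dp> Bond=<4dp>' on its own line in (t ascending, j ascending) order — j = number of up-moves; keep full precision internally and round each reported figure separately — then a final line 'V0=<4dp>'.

(0,0): Delta=0.7934 Bond=-69.4288
V0=48.7878

Under the risk-neutral measure, an up-move has probability p* = (R−d)/(u−d) = 0.8667 and values discount at R = 1.26.
At expiry t=1: V(1,0)=0.0000, V(1,1)=70.9300
Node (0,0) S=149.0000: V=(p*·70.9300+(1−p*)·0.0000)/1.26=48.7878; Δ=(70.9300−0.0000)/(199.6600−110.2600)=0.7934; B=V−Δ·S=-69.4288
Each (Δ,B) replicates both successor values, so the strategy is self-financing and V0 is arbitrage-free.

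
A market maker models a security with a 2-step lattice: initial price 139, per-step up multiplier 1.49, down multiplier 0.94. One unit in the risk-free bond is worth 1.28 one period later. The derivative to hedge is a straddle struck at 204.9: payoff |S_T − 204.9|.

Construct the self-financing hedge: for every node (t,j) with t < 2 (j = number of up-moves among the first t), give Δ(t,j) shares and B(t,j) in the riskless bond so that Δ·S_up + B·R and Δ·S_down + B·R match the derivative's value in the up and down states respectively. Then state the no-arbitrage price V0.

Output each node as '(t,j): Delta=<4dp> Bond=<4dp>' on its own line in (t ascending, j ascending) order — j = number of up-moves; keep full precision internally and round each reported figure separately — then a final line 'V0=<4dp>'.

Since d<R<u, set p* = (R−d)/(u−d) = 0.6182; price each node as the discounted p*-expectation of its children.
Payoff layer (t=2): V(2,0)=82.0796, V(2,1)=10.2166, V(2,2)=103.6939
(1,0): S=130.6600. Δ = (V_up−V_dn)/(S_up−S_dn) = (10.2166−82.0796)/(194.6834−122.8204) = -1.0000. V = [p*·10.2166 + (1−p*)·82.0796]/1.28 = 29.4181. B = V − Δ·S = 160.0781.
(1,1): S=207.1100. Δ = (V_up−V_dn)/(S_up−S_dn) = (103.6939−10.2166)/(308.5939−194.6834) = 0.8206. V = [p*·103.6939 + (1−p*)·10.2166]/1.28 = 53.1270. B = V − Δ·S = -116.8317.
(0,0): S=139.0000. Δ = (V_up−V_dn)/(S_up−S_dn) = (53.1270−29.4181)/(207.1100−130.6600) = 0.3101. V = [p*·53.1270 + (1−p*)·29.4181]/1.28 = 34.4332. B = V − Δ·S = -8.6738.
Check: Δ(0,0)·S0 + B(0,0) = 34.4332 = V0.

(0,0): Delta=0.3101 Bond=-8.6738
(1,0): Delta=-1.0000 Bond=160.0781
(1,1): Delta=0.8206 Bond=-116.8317
V0=34.4332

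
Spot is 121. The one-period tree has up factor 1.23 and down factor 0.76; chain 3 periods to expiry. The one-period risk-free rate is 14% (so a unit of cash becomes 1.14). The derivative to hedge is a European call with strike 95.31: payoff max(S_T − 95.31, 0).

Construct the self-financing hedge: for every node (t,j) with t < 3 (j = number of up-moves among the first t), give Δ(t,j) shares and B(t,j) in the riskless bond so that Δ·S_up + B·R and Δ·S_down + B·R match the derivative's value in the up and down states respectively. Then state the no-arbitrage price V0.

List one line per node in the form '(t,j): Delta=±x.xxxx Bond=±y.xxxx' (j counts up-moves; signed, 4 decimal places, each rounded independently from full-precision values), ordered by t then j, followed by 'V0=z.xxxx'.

The replicating-portfolio and risk-neutral prices coincide; use p* = (1.14−0.76)/(1.23−0.76) = 0.8085 for the latter.
Terminal payoffs: V(3,0)=0.0000, V(3,1)=0.0000, V(3,2)=43.8163, V(3,3)=129.8549
(2,0): S=69.8896. Δ = (V_up−V_dn)/(S_up−S_dn) = (0.0000−0.0000)/(85.9642−53.1161) = 0.0000. V = [p*·0.0000 + (1−p*)·0.0000]/1.14 = 0.0000. B = V − Δ·S = 0.0000.
(2,1): S=113.1108. Δ = (V_up−V_dn)/(S_up−S_dn) = (43.8163−0.0000)/(139.1263−85.9642) = 0.8242. V = [p*·43.8163 + (1−p*)·0.0000]/1.14 = 31.0754. B = V − Δ·S = -62.1508.
(2,2): S=183.0609. Δ = (V_up−V_dn)/(S_up−S_dn) = (129.8549−43.8163)/(225.1649−139.1263) = 1.0000. V = [p*·129.8549 + (1−p*)·43.8163]/1.14 = 99.4556. B = V − Δ·S = -83.6053.
(1,0): S=91.9600. Δ = (V_up−V_dn)/(S_up−S_dn) = (31.0754−0.0000)/(113.1108−69.8896) = 0.7190. V = [p*·31.0754 + (1−p*)·0.0000]/1.14 = 22.0393. B = V − Δ·S = -44.0786.
(1,1): S=148.8300. Δ = (V_up−V_dn)/(S_up−S_dn) = (99.4556−31.0754)/(183.0609−113.1108) = 0.9776. V = [p*·99.4556 + (1−p*)·31.0754]/1.14 = 75.7557. B = V − Δ·S = -69.7342.
(0,0): S=121.0000. Δ = (V_up−V_dn)/(S_up−S_dn) = (75.7557−22.0393)/(148.8300−91.9600) = 0.9445. V = [p*·75.7557 + (1−p*)·22.0393]/1.14 = 57.4295. B = V − Δ·S = -56.8609.
Each (Δ,B) replicates both successor values, so the strategy is self-financing and V0 is arbitrage-free.

(0,0): Delta=0.9445 Bond=-56.8609
(1,0): Delta=0.7190 Bond=-44.0786
(1,1): Delta=0.9776 Bond=-69.7342
(2,0): Delta=0.0000 Bond=0.0000
(2,1): Delta=0.8242 Bond=-62.1508
(2,2): Delta=1.0000 Bond=-83.6053
V0=57.4295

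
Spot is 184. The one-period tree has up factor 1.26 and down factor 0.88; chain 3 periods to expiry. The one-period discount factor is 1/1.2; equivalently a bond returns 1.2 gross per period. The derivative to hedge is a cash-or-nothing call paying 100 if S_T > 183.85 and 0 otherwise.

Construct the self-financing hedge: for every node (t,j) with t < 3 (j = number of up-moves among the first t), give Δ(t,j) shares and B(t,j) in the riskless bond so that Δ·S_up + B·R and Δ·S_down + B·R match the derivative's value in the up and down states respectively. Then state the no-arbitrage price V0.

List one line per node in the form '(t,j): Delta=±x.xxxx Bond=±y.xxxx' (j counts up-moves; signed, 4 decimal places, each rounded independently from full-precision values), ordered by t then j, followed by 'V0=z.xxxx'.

(0,0): Delta=0.2641 Bond=5.3998
(1,0): Delta=1.1405 Bond=-135.4263
(1,1): Delta=0.1494 Bond=33.0871
(2,0): Delta=0.0000 Bond=0.0000
(2,1): Delta=1.2899 Bond=-192.9825
(2,2): Delta=0.0000 Bond=83.3333
V0=53.9977

No-arbitrage ⇒ martingale measure with p* = (R−d)/(u−d) = 0.8421.
Payoff layer (t=3): V(3,0)=0.0000, V(3,1)=0.0000, V(3,2)=100.0000, V(3,3)=100.0000
  t=2,j=0: stock 142.4896 → up 179.5369 (V=0.0000), down 125.3908 (V=0.0000). Price 0.0000; hedge Δ=0.0000, bond B=0.0000.
  t=2,j=1: stock 204.0192 → up 257.0642 (V=100.0000), down 179.5369 (V=0.0000). Price 70.1754; hedge Δ=1.2899, bond B=-192.9825.
  t=2,j=2: stock 292.1184 → up 368.0692 (V=100.0000), down 257.0642 (V=100.0000). Price 83.3333; hedge Δ=0.0000, bond B=83.3333.
  t=1,j=0: stock 161.9200 → up 204.0192 (V=70.1754), down 142.4896 (V=0.0000). Price 49.2459; hedge Δ=1.1405, bond B=-135.4263.
  t=1,j=1: stock 231.8400 → up 292.1184 (V=83.3333), down 204.0192 (V=70.1754). Price 67.7131; hedge Δ=0.1494, bond B=33.0871.
  t=0,j=0: stock 184.0000 → up 231.8400 (V=67.7131), down 161.9200 (V=49.2459). Price 53.9977; hedge Δ=0.2641, bond B=5.3998.
Self-financing check: at every node Δ·S+B equals the discounted successor values.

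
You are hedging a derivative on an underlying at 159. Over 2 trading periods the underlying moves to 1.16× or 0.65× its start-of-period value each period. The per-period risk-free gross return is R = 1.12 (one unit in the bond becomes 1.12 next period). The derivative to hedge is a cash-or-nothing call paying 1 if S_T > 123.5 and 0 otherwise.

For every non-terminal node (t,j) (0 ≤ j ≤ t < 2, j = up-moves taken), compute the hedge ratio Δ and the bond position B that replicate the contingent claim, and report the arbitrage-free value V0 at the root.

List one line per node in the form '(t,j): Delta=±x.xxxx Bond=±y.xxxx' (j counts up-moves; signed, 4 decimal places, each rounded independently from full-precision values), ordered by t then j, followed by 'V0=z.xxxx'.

(0,0): Delta=0.0101 Bond=-0.9363
(1,0): Delta=0.0000 Bond=0.0000
(1,1): Delta=0.0106 Bond=-1.1380
V0=0.6770

The replicating-portfolio and risk-neutral prices coincide; use p* = (1.12−0.65)/(1.16−0.65) = 0.9216 for the latter.
At expiry t=2: V(2,0)=0.0000, V(2,1)=0.0000, V(2,2)=1.0000
(1,0): S=103.3500. Δ = (V_up−V_dn)/(S_up−S_dn) = (0.0000−0.0000)/(119.8860−67.1775) = 0.0000. V = [p*·0.0000 + (1−p*)·0.0000]/1.12 = 0.0000. B = V − Δ·S = 0.0000.
(1,1): S=184.4400. Δ = (V_up−V_dn)/(S_up−S_dn) = (1.0000−0.0000)/(213.9504−119.8860) = 0.0106. V = [p*·1.0000 + (1−p*)·0.0000]/1.12 = 0.8228. B = V − Δ·S = -1.1380.
(0,0): S=159.0000. Δ = (V_up−V_dn)/(S_up−S_dn) = (0.8228−0.0000)/(184.4400−103.3500) = 0.0101. V = [p*·0.8228 + (1−p*)·0.0000]/1.12 = 0.6770. B = V − Δ·S = -0.9363.
Each (Δ,B) replicates both successor values, so the strategy is self-financing and V0 is arbitrage-free.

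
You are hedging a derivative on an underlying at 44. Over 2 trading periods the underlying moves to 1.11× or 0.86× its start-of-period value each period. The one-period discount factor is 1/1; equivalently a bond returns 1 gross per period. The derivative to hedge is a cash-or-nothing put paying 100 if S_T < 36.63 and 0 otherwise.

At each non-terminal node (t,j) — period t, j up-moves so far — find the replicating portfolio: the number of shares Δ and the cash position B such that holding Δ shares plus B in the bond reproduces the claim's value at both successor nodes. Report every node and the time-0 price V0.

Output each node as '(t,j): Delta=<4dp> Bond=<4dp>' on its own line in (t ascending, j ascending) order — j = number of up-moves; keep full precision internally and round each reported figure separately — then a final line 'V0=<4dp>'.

Since d<R<u, set p* = (R−d)/(u−d) = 0.5600; price each node as the discounted p*-expectation of its children.
At expiry t=2: V(2,0)=100.0000, V(2,1)=0.0000, V(2,2)=0.0000
  t=1,j=0: stock 37.8400 → up 42.0024 (V=0.0000), down 32.5424 (V=100.0000). Price 44.0000; hedge Δ=-10.5708, bond B=444.0000.
  t=1,j=1: stock 48.8400 → up 54.2124 (V=0.0000), down 42.0024 (V=0.0000). Price 0.0000; hedge Δ=0.0000, bond B=0.0000.
  t=0,j=0: stock 44.0000 → up 48.8400 (V=0.0000), down 37.8400 (V=44.0000). Price 19.3600; hedge Δ=-4.0000, bond B=195.3600.
Each (Δ,B) replicates both successor values, so the strategy is self-financing and V0 is arbitrage-free.

(0,0): Delta=-4.0000 Bond=195.3600
(1,0): Delta=-10.5708 Bond=444.0000
(1,1): Delta=0.0000 Bond=0.0000
V0=19.3600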